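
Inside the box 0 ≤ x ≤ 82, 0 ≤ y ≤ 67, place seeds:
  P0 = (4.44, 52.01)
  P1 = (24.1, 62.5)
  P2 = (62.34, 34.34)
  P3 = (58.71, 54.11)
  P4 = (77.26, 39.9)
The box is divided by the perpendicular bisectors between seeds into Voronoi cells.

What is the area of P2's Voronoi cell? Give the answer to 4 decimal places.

Area of P2's cell: 2050.0847

1. box [0,82]×[0,67]: [(0, 0) (82, 0) (82, 67) (0, 67)]
2. ⊥bis P2·P0 via (33.39,43.175): [(20.2138, 0) (82, 0) (82, 67) (40.6609, 67)]  |A|=3454.6962
3. ⊥bis P2·P1 via (43.22,48.42): [(29.1667, 29.3362) (20.2138, 0) (82, 0) (82, 67) (56.9023, 67)]  |A|=3148.8398
4. ⊥bis P2·P3 via (60.525,44.225): [(36.9421, 39.8949) (29.1667, 29.3362) (20.2138, 0) (82, 0) (82, 48.1681)]  |A|=2384.4388
5. ⊥bis P2·P4 via (69.8,37.12): [(66.7279, 45.3639) (36.9421, 39.8949) (29.1667, 29.3362) (20.2138, 0) (82, 0) (82, 4.3819)]  |A|=2050.0847
6. canonical 6-gon: [(66.7279, 45.3639) (36.9421, 39.8949) (29.1667, 29.3362) (20.2138, 0) (82, 0) (82, 4.3819)]
7. shoelace: 2050.0847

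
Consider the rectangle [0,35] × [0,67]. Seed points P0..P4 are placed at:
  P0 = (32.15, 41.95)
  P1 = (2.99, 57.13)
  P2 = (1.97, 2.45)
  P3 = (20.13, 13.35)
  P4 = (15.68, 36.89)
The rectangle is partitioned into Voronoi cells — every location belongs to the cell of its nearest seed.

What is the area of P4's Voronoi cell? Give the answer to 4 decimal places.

1. box [0,35]×[0,67]: [(0, 0) (35, 0) (35, 67) (0, 67)]
2. ⊥bis P4·P0 via (23.915,39.42): [(0, 0) (35, 0) (35, 3.339) (15.4417, 67) (0, 67)]  |A|=1722.4502
3. ⊥bis P4·P1 via (9.335,47.01): [(0, 41.1572) (0, 0) (35, 0) (35, 3.339) (19.6049, 53.449)]  |A|=1364.5014
4. ⊥bis P4·P2 via (8.825,19.67): [(0, 41.1572) (0, 23.1831) (32.9309, 10.0738) (19.6049, 53.449)]  |A|=803.035
5. ⊥bis P4·P3 via (17.905,25.12): [(0, 41.1572) (0, 23.1831) (2.466, 22.2014) (27.7373, 26.9787) (19.6049, 53.449)]  |A|=577.0258
6. canonical 5-gon: [(0, 41.1572) (0, 23.1831) (2.466, 22.2014) (27.7373, 26.9787) (19.6049, 53.449)]
7. shoelace: 577.0258

Area of P4's cell: 577.0258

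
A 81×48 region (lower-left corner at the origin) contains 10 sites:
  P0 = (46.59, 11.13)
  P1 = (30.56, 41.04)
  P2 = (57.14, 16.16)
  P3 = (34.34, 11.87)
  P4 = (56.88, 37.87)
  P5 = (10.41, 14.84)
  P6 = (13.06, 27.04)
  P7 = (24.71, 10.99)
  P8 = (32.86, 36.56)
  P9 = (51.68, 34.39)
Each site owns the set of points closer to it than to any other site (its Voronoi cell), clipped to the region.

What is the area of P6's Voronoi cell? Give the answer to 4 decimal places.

1. box [0,81]×[0,48]: [(0, 0) (81, 0) (81, 48) (0, 48)]
2. ⊥bis P6·P0 via (29.825,19.085): [(0, 0) (20.7692, 0) (43.5452, 48) (0, 48)]  |A|=1543.5441
3. ⊥bis P6·P1 via (21.81,34.04): [(0, 0) (20.7692, 0) (31.2952, 22.1835) (10.642, 48) (0, 48)]  |A|=1118.8212
4. ⊥bis P6·P2 via (35.1,21.6): [(0, 0) (20.7692, 0) (31.2952, 22.1835) (10.642, 48) (0, 48)]  |A|=1118.8212
5. ⊥bis P6·P3 via (23.7,19.455): [(0, 0) (9.831, 0) (28.3075, 25.9182) (10.642, 48) (0, 48)]  |A|=924.277
6. ⊥bis P6·P4 via (34.97,32.455): [(0, 0) (9.831, 0) (28.3075, 25.9182) (10.642, 48) (0, 48)]  |A|=924.277
7. ⊥bis P6·P5 via (11.735,20.94): [(0, 23.489) (23.0124, 18.4904) (28.3075, 25.9182) (10.642, 48) (0, 48)]  |A|=563.1187
8. ⊥bis P6·P7 via (18.885,19.015): [(0, 23.489) (19.2794, 19.3013) (28.2131, 25.7859) (28.3075, 25.9182) (10.642, 48) (0, 48)]  |A|=547.3932
9. ⊥bis P6·P8 via (22.96,31.8): [(0, 23.489) (19.2794, 19.3013) (26.4626, 24.5152) (21.9929, 33.8113) (10.642, 48) (0, 48)]  |A|=535.6269
10. ⊥bis P6·P9 via (32.37,30.715): [(0, 23.489) (19.2794, 19.3013) (26.4626, 24.5152) (21.9929, 33.8113) (10.642, 48) (0, 48)]  |A|=535.6269
11. canonical 6-gon: [(0, 23.489) (19.2794, 19.3013) (26.4626, 24.5152) (21.9929, 33.8113) (10.642, 48) (0, 48)]
12. shoelace: 535.6269

Area of P6's cell: 535.6269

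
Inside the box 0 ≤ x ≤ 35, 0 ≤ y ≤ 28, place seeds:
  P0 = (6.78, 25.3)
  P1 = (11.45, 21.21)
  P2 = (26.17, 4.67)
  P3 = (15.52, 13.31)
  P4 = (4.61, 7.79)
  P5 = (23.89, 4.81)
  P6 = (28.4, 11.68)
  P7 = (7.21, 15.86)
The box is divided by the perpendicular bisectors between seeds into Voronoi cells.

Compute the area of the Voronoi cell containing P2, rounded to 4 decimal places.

Area of P2's cell: 73.0168

1. box [0,35]×[0,28]: [(0, 0) (35, 0) (35, 28) (0, 28)]
2. ⊥bis P2·P0 via (16.475,14.985): [(0.5317, 0) (35, 0) (35, 28) (30.3223, 28)]  |A|=548.0438
3. ⊥bis P2·P1 via (18.81,12.94): [(4.2701, 0) (35, 0) (35, 27.3485)]  |A|=420.2088
4. ⊥bis P2·P3 via (20.845,8.99): [(13.5517, 0) (35, 0) (35, 26.438)]  |A|=283.5251
5. ⊥bis P2·P4 via (15.39,6.23): [(14.6918, 1.4053) (14.4884, 0) (35, 0) (35, 26.438)]  |A|=282.8668
6. ⊥bis P2·P5 via (25.03,4.74): [(25.655, 14.919) (24.7389, 0) (35, 0) (35, 26.438)]  |A|=200.0737
7. ⊥bis P2·P6 via (27.285,8.175): [(25.2801, 8.8128) (24.7389, 0) (35, 0) (35, 5.7207)]  |A|=73.0168
8. ⊥bis P2·P7 via (16.69,10.265): [(25.2801, 8.8128) (24.7389, 0) (35, 0) (35, 5.7207)]  |A|=73.0168
9. canonical 4-gon: [(25.2801, 8.8128) (24.7389, 0) (35, 0) (35, 5.7207)]
10. shoelace: 73.0168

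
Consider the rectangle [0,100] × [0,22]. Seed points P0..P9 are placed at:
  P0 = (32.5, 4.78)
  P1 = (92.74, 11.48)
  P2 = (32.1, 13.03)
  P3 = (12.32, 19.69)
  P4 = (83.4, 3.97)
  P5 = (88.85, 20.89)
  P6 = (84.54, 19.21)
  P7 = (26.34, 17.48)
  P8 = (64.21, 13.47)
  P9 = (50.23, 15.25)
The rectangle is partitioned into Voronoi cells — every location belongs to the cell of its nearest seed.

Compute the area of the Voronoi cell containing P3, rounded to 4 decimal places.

Area of P3's cell: 391.0567

1. box [0,100]×[0,22]: [(0, 0) (100, 0) (100, 22) (0, 22)]
2. ⊥bis P3·P0 via (22.41,12.235): [(0, 0) (13.3702, 0) (29.6249, 22) (0, 22)]  |A|=472.9454
3. ⊥bis P3·P1 via (52.53,15.585): [(0, 0) (13.3702, 0) (29.6249, 22) (0, 22)]  |A|=472.9454
4. ⊥bis P3·P2 via (22.21,16.36): [(0, 0) (13.3702, 0) (19.4908, 8.2839) (24.109, 22) (0, 22)]  |A|=435.1175
5. ⊥bis P3·P4 via (47.86,11.83): [(0, 0) (13.3702, 0) (19.4908, 8.2839) (24.109, 22) (0, 22)]  |A|=435.1175
6. ⊥bis P3·P5 via (50.585,20.29): [(0, 0) (13.3702, 0) (19.4908, 8.2839) (24.109, 22) (0, 22)]  |A|=435.1175
7. ⊥bis P3·P6 via (48.43,19.45): [(0, 0) (13.3702, 0) (19.4908, 8.2839) (24.109, 22) (0, 22)]  |A|=435.1175
8. ⊥bis P3·P7 via (19.33,18.585): [(0, 0) (13.3702, 0) (17.2222, 5.2136) (19.8683, 22) (0, 22)]  |A|=391.0567
9. ⊥bis P3·P8 via (38.265,16.58): [(0, 0) (13.3702, 0) (17.2222, 5.2136) (19.8683, 22) (0, 22)]  |A|=391.0567
10. ⊥bis P3·P9 via (31.275,17.47): [(0, 0) (13.3702, 0) (17.2222, 5.2136) (19.8683, 22) (0, 22)]  |A|=391.0567
11. canonical 5-gon: [(0, 0) (13.3702, 0) (17.2222, 5.2136) (19.8683, 22) (0, 22)]
12. shoelace: 391.0567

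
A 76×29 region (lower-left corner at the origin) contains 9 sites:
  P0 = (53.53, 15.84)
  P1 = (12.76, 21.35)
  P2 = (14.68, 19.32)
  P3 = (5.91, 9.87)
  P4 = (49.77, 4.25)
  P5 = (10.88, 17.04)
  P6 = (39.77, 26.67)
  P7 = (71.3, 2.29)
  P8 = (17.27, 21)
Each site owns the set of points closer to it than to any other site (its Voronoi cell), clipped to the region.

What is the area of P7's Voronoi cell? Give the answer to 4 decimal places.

1. box [0,76]×[0,29]: [(0, 0) (76, 0) (76, 29) (0, 29)]
2. ⊥bis P7·P0 via (62.415,9.065): [(55.5027, 0) (76, 0) (76, 26.8809)]  |A|=275.4923
3. ⊥bis P7·P1 via (42.03,11.82): [(55.5027, 0) (76, 0) (76, 26.8809)]  |A|=275.4923
4. ⊥bis P7·P2 via (42.99,10.805): [(55.5027, 0) (76, 0) (76, 26.8809)]  |A|=275.4923
5. ⊥bis P7·P3 via (38.605,6.08): [(55.5027, 0) (76, 0) (76, 26.8809)]  |A|=275.4923
6. ⊥bis P7·P4 via (60.535,3.27): [(60.8792, 7.0509) (60.2373, 0) (76, 0) (76, 26.8809)]  |A|=258.8009
7. ⊥bis P7·P5 via (41.09,9.665): [(60.8792, 7.0509) (60.2373, 0) (76, 0) (76, 26.8809)]  |A|=258.8009
8. ⊥bis P7·P6 via (55.535,14.48): [(60.8792, 7.0509) (60.2373, 0) (76, 0) (76, 26.8809)]  |A|=258.8009
9. ⊥bis P7·P8 via (44.285,11.645): [(60.8792, 7.0509) (60.2373, 0) (76, 0) (76, 26.8809)]  |A|=258.8009
10. canonical 4-gon: [(60.8792, 7.0509) (60.2373, 0) (76, 0) (76, 26.8809)]
11. shoelace: 258.8009

Area of P7's cell: 258.8009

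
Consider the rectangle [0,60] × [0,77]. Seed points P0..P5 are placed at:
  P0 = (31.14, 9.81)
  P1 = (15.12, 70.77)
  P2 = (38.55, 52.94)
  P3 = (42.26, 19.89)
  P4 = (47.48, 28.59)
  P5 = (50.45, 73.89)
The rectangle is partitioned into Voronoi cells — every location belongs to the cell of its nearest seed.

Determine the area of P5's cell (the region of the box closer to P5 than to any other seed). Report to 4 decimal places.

1. box [0,60]×[0,77]: [(0, 0) (60, 0) (60, 77) (0, 77)]
2. ⊥bis P5·P0 via (40.795,41.85): [(0, 54.1432) (60, 36.0627) (60, 77) (0, 77)]  |A|=1913.8207
3. ⊥bis P5·P1 via (32.785,72.33): [(35.3313, 43.4964) (60, 36.0627) (60, 77) (32.3726, 77)]  |A|=967.7429
4. ⊥bis P5·P2 via (44.5,63.415): [(32.9952, 69.95) (60, 54.6107) (60, 77) (32.3726, 77)]  |A|=399.6966
5. ⊥bis P5·P3 via (46.355,46.89): [(32.9952, 69.95) (60, 54.6107) (60, 77) (32.3726, 77)]  |A|=399.6966
6. ⊥bis P5·P4 via (48.965,51.24): [(32.9952, 69.95) (60, 54.6107) (60, 77) (32.3726, 77)]  |A|=399.6966
7. canonical 4-gon: [(32.9952, 69.95) (60, 54.6107) (60, 77) (32.3726, 77)]
8. shoelace: 399.6966

Area of P5's cell: 399.6966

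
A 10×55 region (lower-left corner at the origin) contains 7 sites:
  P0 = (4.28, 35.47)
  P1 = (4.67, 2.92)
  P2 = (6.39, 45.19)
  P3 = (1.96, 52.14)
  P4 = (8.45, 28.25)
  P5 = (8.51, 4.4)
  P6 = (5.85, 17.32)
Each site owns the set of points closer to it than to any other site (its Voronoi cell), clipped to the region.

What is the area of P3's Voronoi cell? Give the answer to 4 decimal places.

1. box [0,10]×[0,55]: [(0, 0) (10, 0) (10, 55) (0, 55)]
2. ⊥bis P3·P0 via (3.12,43.805): [(0, 43.3708) (10, 44.7625) (10, 55) (0, 55)]  |A|=109.3336
3. ⊥bis P3·P1 via (3.315,27.53): [(0, 43.3708) (10, 44.7625) (10, 55) (0, 55)]  |A|=109.3336
4. ⊥bis P3·P2 via (4.175,48.665): [(0, 46.0038) (10, 52.3779) (10, 55) (0, 55)]  |A|=58.0914
5. ⊥bis P3·P4 via (5.205,40.195): [(0, 46.0038) (10, 52.3779) (10, 55) (0, 55)]  |A|=58.0914
6. ⊥bis P3·P5 via (5.235,28.27): [(0, 46.0038) (10, 52.3779) (10, 55) (0, 55)]  |A|=58.0914
7. ⊥bis P3·P6 via (3.905,34.73): [(0, 46.0038) (10, 52.3779) (10, 55) (0, 55)]  |A|=58.0914
8. canonical 4-gon: [(0, 46.0038) (10, 52.3779) (10, 55) (0, 55)]
9. shoelace: 58.0914

Area of P3's cell: 58.0914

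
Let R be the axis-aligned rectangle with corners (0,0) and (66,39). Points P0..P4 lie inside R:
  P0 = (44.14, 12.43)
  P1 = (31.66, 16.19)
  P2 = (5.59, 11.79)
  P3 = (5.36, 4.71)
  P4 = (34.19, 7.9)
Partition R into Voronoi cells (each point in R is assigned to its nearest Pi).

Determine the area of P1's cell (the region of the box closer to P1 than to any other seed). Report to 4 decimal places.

1. box [0,66]×[0,39]: [(0, 0) (66, 0) (66, 39) (0, 39)]
2. ⊥bis P1·P0 via (37.9,14.31): [(0, 0) (33.5887, 0) (45.3387, 39) (0, 39)]  |A|=1539.0825
3. ⊥bis P1·P2 via (18.625,13.99): [(20.9862, 0) (33.5887, 0) (45.3387, 39) (14.4039, 39)]  |A|=848.9759
4. ⊥bis P1·P3 via (18.51,10.45): [(19.6716, 7.7888) (23.0714, 0) (33.5887, 0) (45.3387, 39) (14.4039, 39)]  |A|=840.855
5. ⊥bis P1·P4 via (32.925,12.045): [(19.6377, 7.9899) (37.6523, 13.4877) (45.3387, 39) (14.4039, 39)]  |A|=688.3126
6. canonical 4-gon: [(19.6377, 7.9899) (37.6523, 13.4877) (45.3387, 39) (14.4039, 39)]
7. shoelace: 688.3126

Area of P1's cell: 688.3126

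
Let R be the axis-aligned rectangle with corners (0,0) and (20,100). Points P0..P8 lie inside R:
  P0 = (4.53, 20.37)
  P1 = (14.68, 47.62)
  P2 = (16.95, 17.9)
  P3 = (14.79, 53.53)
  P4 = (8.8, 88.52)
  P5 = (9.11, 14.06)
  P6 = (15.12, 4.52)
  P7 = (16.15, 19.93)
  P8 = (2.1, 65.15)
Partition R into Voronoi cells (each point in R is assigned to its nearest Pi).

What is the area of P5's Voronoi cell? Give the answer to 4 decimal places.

1. box [0,20]×[0,100]: [(0, 0) (20, 0) (20, 100) (0, 100)]
2. ⊥bis P5·P0 via (6.82,17.215): [(0, 12.2648) (0, 0) (20, 0) (20, 26.7815)]  |A|=390.4629
3. ⊥bis P5·P1 via (11.895,30.84): [(0, 12.2648) (0, 0) (20, 0) (20, 26.7815)]  |A|=390.4629
4. ⊥bis P5·P2 via (13.03,15.98): [(10.9551, 20.2164) (0, 12.2648) (0, 0) (20, 0) (20, 1.7496)]  |A|=277.2569
5. ⊥bis P5·P3 via (11.95,33.795): [(10.9551, 20.2164) (0, 12.2648) (0, 0) (20, 0) (20, 1.7496)]  |A|=277.2569
6. ⊥bis P5·P4 via (8.955,51.29): [(10.9551, 20.2164) (0, 12.2648) (0, 0) (20, 0) (20, 1.7496)]  |A|=277.2569
7. ⊥bis P5·P6 via (12.115,9.29): [(15.3183, 11.308) (10.9551, 20.2164) (0, 12.2648) (0, 1.6578)]  |A|=147.3838
8. ⊥bis P5·P7 via (12.63,16.995): [(15.3183, 11.308) (12.3945, 17.2774) (10.3252, 19.7592) (0, 12.2648) (0, 1.6578)]  |A|=146.1292
9. ⊥bis P5·P8 via (5.605,39.605): [(15.3183, 11.308) (12.3945, 17.2774) (10.3252, 19.7592) (0, 12.2648) (0, 1.6578)]  |A|=146.1292
10. canonical 5-gon: [(15.3183, 11.308) (12.3945, 17.2774) (10.3252, 19.7592) (0, 12.2648) (0, 1.6578)]
11. shoelace: 146.1292

Area of P5's cell: 146.1292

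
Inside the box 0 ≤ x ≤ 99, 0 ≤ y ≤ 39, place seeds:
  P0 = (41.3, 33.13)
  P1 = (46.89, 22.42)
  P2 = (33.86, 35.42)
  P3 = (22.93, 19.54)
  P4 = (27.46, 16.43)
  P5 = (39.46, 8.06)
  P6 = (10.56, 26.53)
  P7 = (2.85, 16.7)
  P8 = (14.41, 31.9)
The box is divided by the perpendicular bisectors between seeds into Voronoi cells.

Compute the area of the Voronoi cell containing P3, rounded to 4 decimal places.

1. box [0,99]×[0,39]: [(0, 0) (99, 0) (99, 39) (0, 39)]
2. ⊥bis P3·P0 via (32.115,26.335): [(0, 0) (51.5975, 0) (22.7455, 39) (0, 39)]  |A|=1449.688
3. ⊥bis P3·P1 via (34.91,20.98): [(0, 0) (37.4318, 0) (34.6837, 22.8628) (22.7455, 39) (0, 39)]  |A|=1287.7545
4. ⊥bis P3·P2 via (28.395,27.48): [(0, 0) (37.4318, 0) (34.6837, 22.8628) (34.2485, 23.4511) (11.6578, 39) (0, 39)]  |A|=1201.5538
5. ⊥bis P3·P4 via (25.195,17.985): [(0, 0) (12.8477, 0) (30.6487, 25.9288) (11.6578, 39) (0, 39)]  |A|=840.4028
6. ⊥bis P3·P5 via (31.195,13.8): [(0, 0) (12.8477, 0) (30.6487, 25.9288) (11.6578, 39) (0, 39)]  |A|=840.4028
7. ⊥bis P3·P6 via (16.745,23.035): [(3.7285, 0) (12.8477, 0) (30.6487, 25.9288) (21.8157, 32.0085)]  |A|=314.5728
8. ⊥bis P3·P7 via (12.89,18.12): [(13.1057, 16.5947) (15.0078, 3.1464) (30.6487, 25.9288) (21.8157, 32.0085)]  |A|=221.3902
9. ⊥bis P3·P8 via (18.67,25.72): [(18.0021, 25.2596) (13.1057, 16.5947) (15.0078, 3.1464) (30.6487, 25.9288) (24.8064, 29.95)]  |A|=207.373
10. canonical 5-gon: [(18.0021, 25.2596) (13.1057, 16.5947) (15.0078, 3.1464) (30.6487, 25.9288) (24.8064, 29.95)]
11. shoelace: 207.373

Area of P3's cell: 207.3730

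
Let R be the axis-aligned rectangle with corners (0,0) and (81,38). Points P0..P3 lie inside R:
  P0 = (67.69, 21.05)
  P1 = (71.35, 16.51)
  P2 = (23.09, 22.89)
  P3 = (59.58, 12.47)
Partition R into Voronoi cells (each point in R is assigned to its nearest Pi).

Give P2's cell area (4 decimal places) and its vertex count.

1. box [0,81]×[0,38]: [(0, 0) (81, 0) (81, 38) (0, 38)]
2. ⊥bis P2·P0 via (45.39,21.97): [(0, 0) (44.4836, 0) (46.0513, 38) (0, 38)]  |A|=1720.1639
3. ⊥bis P2·P1 via (47.22,19.7): [(0, 0) (44.4836, 0) (46.0513, 38) (0, 38)]  |A|=1720.1639
4. ⊥bis P2·P3 via (41.335,17.68): [(0, 0) (36.2863, 0) (45.8679, 33.5538) (46.0513, 38) (0, 38)]  |A|=1582.6389
5. canonical 5-gon: [(0, 0) (36.2863, 0) (45.8679, 33.5538) (46.0513, 38) (0, 38)]
6. shoelace: 1582.6389

Area of P2's cell: 1582.6389 (5 vertices)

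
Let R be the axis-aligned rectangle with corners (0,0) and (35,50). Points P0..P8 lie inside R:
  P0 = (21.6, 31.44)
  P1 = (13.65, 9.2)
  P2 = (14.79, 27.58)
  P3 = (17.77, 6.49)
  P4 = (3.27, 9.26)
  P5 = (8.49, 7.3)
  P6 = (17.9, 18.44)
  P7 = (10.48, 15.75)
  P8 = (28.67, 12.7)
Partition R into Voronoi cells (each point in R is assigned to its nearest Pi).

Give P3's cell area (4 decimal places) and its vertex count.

1. box [0,35]×[0,50]: [(0, 0) (35, 0) (35, 50) (0, 50)]
2. ⊥bis P3·P0 via (19.685,18.965): [(0, 21.9868) (0, 0) (35, 0) (35, 16.614)]  |A|=675.5144
3. ⊥bis P3·P1 via (15.71,7.845): [(22.7181, 18.4994) (10.5498, 0) (35, 0) (35, 16.614)]  |A|=328.1827
4. ⊥bis P3·P2 via (16.28,17.035): [(24.5997, 18.2106) (22.3159, 17.8879) (10.5498, 0) (35, 0) (35, 16.614)]  |A|=327.5493
5. ⊥bis P3·P4 via (10.52,7.875): [(24.5997, 18.2106) (22.3159, 17.8879) (10.5498, 0) (35, 0) (35, 16.614)]  |A|=327.5493
6. ⊥bis P3·P5 via (13.13,6.895): [(24.5997, 18.2106) (22.3159, 17.8879) (12.8309, 3.4679) (12.5282, 0) (35, 0) (35, 16.614)]  |A|=324.119
7. ⊥bis P3·P6 via (17.835,12.465): [(18.7424, 12.4551) (12.8309, 3.4679) (12.5282, 0) (35, 0) (35, 12.2783)]  |A|=248.6424
8. ⊥bis P3·P7 via (14.125,11.12): [(18.7424, 12.4551) (12.8309, 3.4679) (12.5282, 0) (35, 0) (35, 12.2783)]  |A|=248.6424
9. ⊥bis P3·P8 via (23.22,9.595): [(21.6083, 12.424) (18.7424, 12.4551) (12.8309, 3.4679) (12.5282, 0) (28.6865, 0)]  |A|=127.2096
10. canonical 5-gon: [(21.6083, 12.424) (18.7424, 12.4551) (12.8309, 3.4679) (12.5282, 0) (28.6865, 0)]
11. shoelace: 127.2096

Area of P3's cell: 127.2096 (5 vertices)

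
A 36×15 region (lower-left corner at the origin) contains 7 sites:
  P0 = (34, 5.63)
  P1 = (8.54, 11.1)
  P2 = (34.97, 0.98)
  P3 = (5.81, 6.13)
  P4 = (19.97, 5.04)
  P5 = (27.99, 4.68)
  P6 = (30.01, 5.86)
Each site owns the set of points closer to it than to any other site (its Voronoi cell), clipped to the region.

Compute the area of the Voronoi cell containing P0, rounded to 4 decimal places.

Area of P0's cell: 44.9100

1. box [0,36]×[0,15]: [(0, 0) (36, 0) (36, 15) (0, 15)]
2. ⊥bis P0·P1 via (21.27,8.365): [(19.4728, 0) (36, 0) (36, 15) (22.6955, 15)]  |A|=223.7376
3. ⊥bis P0·P2 via (34.485,3.305): [(19.5118, 0.1816) (36, 3.621) (36, 15) (22.6955, 15)]  |A|=192.3852
4. ⊥bis P0·P3 via (19.905,5.88): [(19.8302, 1.6635) (19.805, 0.2427) (36, 3.621) (36, 15) (22.6955, 15)]  |A|=192.1776
5. ⊥bis P0·P4 via (26.985,5.335): [(27.1348, 1.7717) (36, 3.621) (36, 15) (26.5786, 15)]  |A|=112.7528
6. ⊥bis P0·P5 via (30.995,5.155): [(31.3895, 2.6593) (36, 3.621) (36, 15) (29.4388, 15)]  |A|=66.7163
7. ⊥bis P0·P6 via (32.005,5.745): [(31.8325, 2.7517) (36, 3.621) (36, 15) (32.5385, 15)]  |A|=44.91
8. canonical 4-gon: [(31.8325, 2.7517) (36, 3.621) (36, 15) (32.5385, 15)]
9. shoelace: 44.91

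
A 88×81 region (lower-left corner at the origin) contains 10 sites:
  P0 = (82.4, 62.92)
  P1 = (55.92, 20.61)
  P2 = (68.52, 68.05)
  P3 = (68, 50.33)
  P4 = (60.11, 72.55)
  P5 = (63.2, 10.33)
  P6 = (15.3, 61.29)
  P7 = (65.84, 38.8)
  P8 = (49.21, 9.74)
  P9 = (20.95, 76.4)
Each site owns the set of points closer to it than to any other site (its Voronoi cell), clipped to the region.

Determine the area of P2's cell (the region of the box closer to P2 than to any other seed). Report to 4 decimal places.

Area of P2's cell: 281.5574

1. box [0,88]×[0,81]: [(0, 0) (88, 0) (88, 81) (0, 81)]
2. ⊥bis P2·P0 via (75.46,65.485): [(0, 0) (51.257, 0) (81.1943, 81) (0, 81)]  |A|=5364.2761
3. ⊥bis P2·P1 via (62.22,44.33): [(0, 60.8555) (67.1566, 43.0188) (81.1943, 81) (0, 81)]  |A|=2218.3426
4. ⊥bis P2·P3 via (68.26,59.19): [(0, 61.1931) (73.0811, 59.0485) (81.1943, 81) (0, 81)]  |A|=1614.9218
5. ⊥bis P2·P4 via (64.315,70.3): [(58.5232, 59.4757) (73.0811, 59.0485) (81.1943, 81) (70.0403, 81)]  |A|=281.5574
6. ⊥bis P2·P5 via (65.86,39.19): [(58.5232, 59.4757) (73.0811, 59.0485) (81.1943, 81) (70.0403, 81)]  |A|=281.5574
7. ⊥bis P2·P6 via (41.91,64.67): [(58.5232, 59.4757) (73.0811, 59.0485) (81.1943, 81) (70.0403, 81)]  |A|=281.5574
8. ⊥bis P2·P7 via (67.18,53.425): [(58.5232, 59.4757) (73.0811, 59.0485) (81.1943, 81) (70.0403, 81)]  |A|=281.5574
9. ⊥bis P2·P8 via (58.865,38.895): [(58.5232, 59.4757) (73.0811, 59.0485) (81.1943, 81) (70.0403, 81)]  |A|=281.5574
10. ⊥bis P2·P9 via (44.735,72.225): [(58.5232, 59.4757) (73.0811, 59.0485) (81.1943, 81) (70.0403, 81)]  |A|=281.5574
11. canonical 4-gon: [(58.5232, 59.4757) (73.0811, 59.0485) (81.1943, 81) (70.0403, 81)]
12. shoelace: 281.5574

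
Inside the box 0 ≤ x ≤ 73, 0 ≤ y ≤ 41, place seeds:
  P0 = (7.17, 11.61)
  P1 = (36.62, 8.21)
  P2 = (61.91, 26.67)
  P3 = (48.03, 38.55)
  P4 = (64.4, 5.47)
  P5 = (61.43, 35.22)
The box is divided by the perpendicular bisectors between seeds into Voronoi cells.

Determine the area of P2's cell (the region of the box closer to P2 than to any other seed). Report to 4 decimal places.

Area of P2's cell: 360.8711

1. box [0,73]×[0,41]: [(0, 0) (73, 0) (73, 41) (0, 41)]
2. ⊥bis P2·P0 via (34.54,19.14): [(39.8058, 0) (73, 0) (73, 41) (28.5259, 41)]  |A|=1592.2006
3. ⊥bis P2·P1 via (49.265,17.44): [(61.995, 0) (73, 0) (73, 41) (32.0678, 41)]  |A|=1064.7124
4. ⊥bis P2·P3 via (54.97,32.61): [(45.9146, 22.0301) (61.995, 0) (73, 0) (73, 41) (62.1511, 41)]  |A|=779.3735
5. ⊥bis P2·P4 via (63.155,16.07): [(45.9146, 22.0301) (51.2828, 14.6756) (73, 17.2263) (73, 41) (62.1511, 41)]  |A|=511.5679
6. ⊥bis P2·P5 via (61.67,30.945): [(53.1348, 30.4658) (45.9146, 22.0301) (51.2828, 14.6756) (73, 17.2263) (73, 31.5811)]  |A|=360.8711
7. canonical 5-gon: [(53.1348, 30.4658) (45.9146, 22.0301) (51.2828, 14.6756) (73, 17.2263) (73, 31.5811)]
8. shoelace: 360.8711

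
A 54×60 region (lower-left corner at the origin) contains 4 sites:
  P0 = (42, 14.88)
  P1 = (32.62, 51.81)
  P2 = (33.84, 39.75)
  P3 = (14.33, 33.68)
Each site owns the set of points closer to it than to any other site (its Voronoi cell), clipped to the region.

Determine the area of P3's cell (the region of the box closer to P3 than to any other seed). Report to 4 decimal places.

1. box [0,54]×[0,60]: [(0, 0) (54, 0) (54, 60) (0, 60)]
2. ⊥bis P3·P0 via (28.165,24.28): [(0, 0) (11.6683, 0) (52.4345, 60) (0, 60)]  |A|=1923.0825
3. ⊥bis P3·P1 via (23.475,42.745): [(0, 0) (11.6683, 0) (33.7013, 32.4284) (6.3709, 60) (0, 60)]  |A|=1288.0605
4. ⊥bis P3·P2 via (24.085,36.715): [(0, 0) (11.6683, 0) (28.0201, 24.0668) (21.6298, 44.6065) (6.3709, 60) (0, 60)]  |A|=1202.9986
5. canonical 6-gon: [(0, 0) (11.6683, 0) (28.0201, 24.0668) (21.6298, 44.6065) (6.3709, 60) (0, 60)]
6. shoelace: 1202.9986

Area of P3's cell: 1202.9986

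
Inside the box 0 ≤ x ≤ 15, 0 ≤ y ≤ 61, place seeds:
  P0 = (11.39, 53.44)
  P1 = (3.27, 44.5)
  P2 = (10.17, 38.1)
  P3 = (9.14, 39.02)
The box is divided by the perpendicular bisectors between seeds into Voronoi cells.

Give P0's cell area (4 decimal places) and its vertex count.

1. box [0,15]×[0,61]: [(0, 0) (15, 0) (15, 61) (0, 61)]
2. ⊥bis P0·P1 via (7.33,48.97): [(0, 55.6277) (15, 42.0035) (15, 61) (0, 61)]  |A|=182.7661
3. ⊥bis P0·P2 via (10.78,45.77): [(0, 55.6277) (10.8602, 45.7636) (15, 45.4344) (15, 61) (0, 61)]  |A|=175.6645
4. ⊥bis P0·P3 via (10.265,46.23): [(0, 55.6277) (10.3636, 46.2146) (15, 45.4912) (15, 61) (0, 61)]  |A|=174.6811
5. canonical 5-gon: [(0, 55.6277) (10.3636, 46.2146) (15, 45.4912) (15, 61) (0, 61)]
6. shoelace: 174.6811

Area of P0's cell: 174.6811 (5 vertices)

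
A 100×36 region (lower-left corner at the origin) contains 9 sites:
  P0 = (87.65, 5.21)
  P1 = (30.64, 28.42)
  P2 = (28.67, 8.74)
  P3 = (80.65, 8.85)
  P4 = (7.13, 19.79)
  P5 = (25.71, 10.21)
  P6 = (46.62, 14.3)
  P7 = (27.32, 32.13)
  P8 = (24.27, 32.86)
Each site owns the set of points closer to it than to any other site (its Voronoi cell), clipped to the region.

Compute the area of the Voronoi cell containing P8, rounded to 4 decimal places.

1. box [0,100]×[0,36]: [(0, 0) (100, 0) (100, 36) (0, 36)]
2. ⊥bis P8·P0 via (55.96,19.035): [(0, 0) (47.6558, 0) (63.3611, 36) (0, 36)]  |A|=1998.305
3. ⊥bis P8·P1 via (27.455,30.64): [(0, 0) (6.0984, 0) (31.191, 36) (0, 36)]  |A|=671.2093
4. ⊥bis P8·P2 via (26.47,20.8): [(0, 15.9713) (19.7407, 19.5724) (31.191, 36) (0, 36)]  |A|=453.8865
5. ⊥bis P8·P3 via (52.46,20.855): [(0, 15.9713) (19.7407, 19.5724) (31.191, 36) (0, 36)]  |A|=453.8865
6. ⊥bis P8·P4 via (15.7,26.325): [(20.27, 20.3318) (31.191, 36) (8.3224, 36)]  |A|=179.1545
7. ⊥bis P8·P5 via (24.99,21.535): [(19.6132, 21.1932) (20.9287, 21.2768) (31.191, 36) (8.3224, 36)]  |A|=178.5606
8. ⊥bis P8·P6 via (35.445,23.58): [(19.6132, 21.1932) (20.9287, 21.2768) (31.191, 36) (8.3224, 36)]  |A|=178.5606
9. ⊥bis P8·P7 via (25.795,32.495): [(19.6132, 21.1932) (20.9287, 21.2768) (24.2507, 26.0429) (26.6339, 36) (8.3224, 36)]  |A|=155.8727
10. canonical 5-gon: [(19.6132, 21.1932) (20.9287, 21.2768) (24.2507, 26.0429) (26.6339, 36) (8.3224, 36)]
11. shoelace: 155.8727

Area of P8's cell: 155.8727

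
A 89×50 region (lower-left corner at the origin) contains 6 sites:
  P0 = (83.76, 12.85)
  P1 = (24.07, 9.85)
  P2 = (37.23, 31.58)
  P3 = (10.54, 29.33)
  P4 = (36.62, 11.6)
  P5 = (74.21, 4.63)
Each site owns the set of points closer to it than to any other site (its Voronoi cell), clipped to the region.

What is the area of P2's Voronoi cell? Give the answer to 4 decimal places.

1. box [0,89]×[0,50]: [(0, 0) (89, 0) (89, 50) (0, 50)]
2. ⊥bis P2·P0 via (60.495,22.215): [(0, 0) (51.5527, 0) (71.6795, 50) (0, 50)]  |A|=3080.8031
3. ⊥bis P2·P1 via (30.65,20.715): [(0, 39.2771) (54.1599, 6.4771) (71.6795, 50) (0, 50)]  |A|=1850.2267
4. ⊥bis P2·P3 via (23.885,30.455): [(24.3863, 24.5084) (54.1599, 6.4771) (71.6795, 50) (22.2373, 50)]  |A|=1436.0477
5. ⊥bis P2·P4 via (36.925,21.59): [(24.3863, 24.5084) (28.7954, 21.8382) (59.9603, 20.8867) (71.6795, 50) (22.2373, 50)]  |A|=1208.7499
6. ⊥bis P2·P5 via (55.72,18.105): [(24.3863, 24.5084) (28.7954, 21.8382) (57.7954, 20.9528) (62.691, 27.6704) (71.6795, 50) (22.2373, 50)]  |A|=1201.3166
7. canonical 6-gon: [(24.3863, 24.5084) (28.7954, 21.8382) (57.7954, 20.9528) (62.691, 27.6704) (71.6795, 50) (22.2373, 50)]
8. shoelace: 1201.3166

Area of P2's cell: 1201.3166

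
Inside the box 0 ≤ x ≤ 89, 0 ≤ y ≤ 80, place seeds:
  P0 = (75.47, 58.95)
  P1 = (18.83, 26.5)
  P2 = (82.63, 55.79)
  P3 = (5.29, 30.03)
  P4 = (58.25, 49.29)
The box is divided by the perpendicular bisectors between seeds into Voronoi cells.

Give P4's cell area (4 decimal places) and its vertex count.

Area of P4's cell: 2699.9159 (6 vertices)

1. box [0,89]×[0,80]: [(0, 0) (89, 0) (89, 80) (0, 80)]
2. ⊥bis P4·P0 via (66.86,54.12): [(0, 0) (89, 0) (89, 14.653) (52.342, 80) (0, 80)]  |A|=5922.254
3. ⊥bis P4·P1 via (38.54,37.895): [(60.4483, 0) (89, 0) (89, 14.653) (52.342, 80) (14.1977, 80)]  |A|=2936.4116
4. ⊥bis P4·P2 via (70.44,52.54): [(60.4483, 0) (84.4478, 0) (72.8797, 43.3892) (52.342, 80) (14.1977, 80)]  |A|=2719.5476
5. ⊥bis P4·P3 via (31.77,39.66): [(22.0202, 66.4694) (60.4483, 0) (84.4478, 0) (72.8797, 43.3892) (52.342, 80) (17.0995, 80)]  |A|=2699.9159
6. canonical 6-gon: [(22.0202, 66.4694) (60.4483, 0) (84.4478, 0) (72.8797, 43.3892) (52.342, 80) (17.0995, 80)]
7. shoelace: 2699.9159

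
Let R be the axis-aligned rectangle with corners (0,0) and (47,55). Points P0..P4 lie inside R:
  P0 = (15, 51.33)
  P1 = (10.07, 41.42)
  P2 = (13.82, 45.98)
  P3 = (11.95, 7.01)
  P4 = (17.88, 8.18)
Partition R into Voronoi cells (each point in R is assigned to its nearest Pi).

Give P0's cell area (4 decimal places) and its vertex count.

Area of P0's cell: 391.3534 (5 vertices)

1. box [0,47]×[0,55]: [(0, 0) (47, 0) (47, 55) (0, 55)]
2. ⊥bis P0·P1 via (12.535,46.375): [(0, 52.6109) (47, 29.2294) (47, 55) (0, 55)]  |A|=661.7524
3. ⊥bis P0·P2 via (14.41,48.655): [(0, 52.6109) (2.8081, 51.2139) (47, 41.4669) (47, 55) (0, 55)]  |A|=391.3534
4. ⊥bis P0·P3 via (13.475,29.17): [(0, 52.6109) (2.8081, 51.2139) (47, 41.4669) (47, 55) (0, 55)]  |A|=391.3534
5. ⊥bis P0·P4 via (16.44,29.755): [(0, 52.6109) (2.8081, 51.2139) (47, 41.4669) (47, 55) (0, 55)]  |A|=391.3534
6. canonical 5-gon: [(0, 52.6109) (2.8081, 51.2139) (47, 41.4669) (47, 55) (0, 55)]
7. shoelace: 391.3534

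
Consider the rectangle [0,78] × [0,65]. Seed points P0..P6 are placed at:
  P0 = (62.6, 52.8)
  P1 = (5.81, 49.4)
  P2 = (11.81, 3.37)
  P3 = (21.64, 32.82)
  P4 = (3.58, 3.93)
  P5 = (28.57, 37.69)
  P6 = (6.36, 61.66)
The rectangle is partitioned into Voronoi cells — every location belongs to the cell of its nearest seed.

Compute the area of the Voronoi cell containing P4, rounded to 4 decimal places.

1. box [0,78]×[0,65]: [(0, 0) (78, 0) (78, 65) (0, 65)]
2. ⊥bis P4·P0 via (33.09,28.365): [(0, 0) (56.5769, 0) (2.7553, 65) (0, 65)]  |A|=1928.2977
3. ⊥bis P4·P1 via (4.695,26.665): [(0, 26.8953) (0, 0) (56.5769, 0) (35.7591, 25.1415)]  |A|=1192.09
4. ⊥bis P4·P2 via (7.695,3.65): [(9.2458, 26.4418) (0, 26.8953) (0, 0) (7.4466, 0)]  |A|=222.786
5. ⊥bis P4·P3 via (12.61,18.375): [(8.8566, 20.7214) (0, 26.2579) (0, 0) (7.4466, 0)]  |A|=193.4301
6. ⊥bis P4·P5 via (16.075,20.81): [(8.8566, 20.7214) (0, 26.2579) (0, 0) (7.4466, 0)]  |A|=193.4301
7. ⊥bis P4·P6 via (4.97,32.795): [(8.8566, 20.7214) (0, 26.2579) (0, 0) (7.4466, 0)]  |A|=193.4301
8. canonical 4-gon: [(8.8566, 20.7214) (0, 26.2579) (0, 0) (7.4466, 0)]
9. shoelace: 193.4301

Area of P4's cell: 193.4301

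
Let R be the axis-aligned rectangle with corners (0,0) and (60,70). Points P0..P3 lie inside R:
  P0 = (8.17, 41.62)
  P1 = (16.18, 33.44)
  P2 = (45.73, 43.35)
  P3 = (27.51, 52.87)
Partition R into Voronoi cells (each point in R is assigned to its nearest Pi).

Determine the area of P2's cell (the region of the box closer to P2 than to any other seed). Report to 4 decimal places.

1. box [0,60]×[0,70]: [(0, 0) (60, 0) (60, 70) (0, 70)]
2. ⊥bis P2·P0 via (26.95,42.485): [(28.9068, 0) (60, 0) (60, 70) (25.6827, 70)]  |A|=2289.3671
3. ⊥bis P2·P1 via (30.955,38.395): [(26.5307, 51.5874) (43.8313, 0) (60, 0) (60, 70) (25.6827, 70)]  |A|=1904.4103
4. ⊥bis P2·P3 via (36.62,48.11): [(31.1852, 37.7085) (43.8313, 0) (60, 0) (60, 70) (48.0576, 70)]  |A|=1506.1858
5. canonical 5-gon: [(31.1852, 37.7085) (43.8313, 0) (60, 0) (60, 70) (48.0576, 70)]
6. shoelace: 1506.1858

Area of P2's cell: 1506.1858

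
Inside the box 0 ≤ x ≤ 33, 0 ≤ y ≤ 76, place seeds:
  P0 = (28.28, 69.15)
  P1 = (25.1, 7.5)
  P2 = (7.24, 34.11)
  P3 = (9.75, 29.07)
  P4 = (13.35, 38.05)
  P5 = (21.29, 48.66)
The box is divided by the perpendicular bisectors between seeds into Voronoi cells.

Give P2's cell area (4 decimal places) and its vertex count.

Area of P2's cell: 148.7193 (3 vertices)

1. box [0,33]×[0,76]: [(0, 0) (33, 0) (33, 76) (0, 76)]
2. ⊥bis P2·P0 via (17.76,51.63): [(0, 62.2941) (0, 0) (33, 0) (33, 42.479)]  |A|=1728.757
3. ⊥bis P2·P1 via (16.17,20.805): [(0, 62.2941) (0, 9.9521) (33, 32.1009) (33, 42.479)]  |A|=1034.8829
4. ⊥bis P2·P3 via (8.495,31.59): [(31.803, 43.1978) (0, 62.2941) (0, 27.3594)]  |A|=555.5155
5. ⊥bis P2·P4 via (10.295,36.08): [(12.049, 33.36) (0, 52.0451) (0, 27.3594)]  |A|=148.7193
6. ⊥bis P2·P5 via (14.265,41.385): [(12.049, 33.36) (0, 52.0451) (0, 27.3594)]  |A|=148.7193
7. canonical 3-gon: [(12.049, 33.36) (0, 52.0451) (0, 27.3594)]
8. shoelace: 148.7193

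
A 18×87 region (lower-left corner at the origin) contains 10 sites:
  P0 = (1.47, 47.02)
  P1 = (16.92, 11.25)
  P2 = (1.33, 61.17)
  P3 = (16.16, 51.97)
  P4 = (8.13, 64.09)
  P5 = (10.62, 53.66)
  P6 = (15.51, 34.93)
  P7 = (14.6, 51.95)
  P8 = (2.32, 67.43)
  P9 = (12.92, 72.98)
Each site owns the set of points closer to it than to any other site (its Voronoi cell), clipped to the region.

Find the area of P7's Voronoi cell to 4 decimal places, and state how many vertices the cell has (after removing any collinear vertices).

1. box [0,18]×[0,87]: [(0, 0) (18, 0) (18, 87) (0, 87)]
2. ⊥bis P7·P0 via (8.035,49.485): [(0, 70.8845) (18, 22.9454) (18, 87) (0, 87)]  |A|=721.5313
3. ⊥bis P7·P1 via (15.76,31.6): [(0, 70.8845) (14.7715, 31.5437) (18, 31.7277) (18, 87) (0, 87)]  |A|=707.3546
4. ⊥bis P7·P2 via (7.965,56.56): [(6.2859, 54.1433) (14.7715, 31.5437) (18, 31.7277) (18, 71.003)]  |A|=267.2992
5. ⊥bis P7·P3 via (15.38,51.96): [(15.1878, 66.9554) (6.2859, 54.1433) (14.7715, 31.5437) (15.6411, 31.5932)]  |A|=170.335
6. ⊥bis P7·P4 via (11.365,58.02): [(15.2756, 60.1041) (7.5766, 56.001) (6.2859, 54.1433) (14.7715, 31.5437) (15.6411, 31.5932)]  |A|=143.7808
7. ⊥bis P7·P5 via (12.61,52.805): [(15.2892, 59.0408) (9.5034, 45.5743) (14.7715, 31.5437) (15.6411, 31.5932)]  |A|=88.0043
8. ⊥bis P7·P6 via (15.055,43.44): [(15.4889, 43.4632) (15.2892, 59.0408) (9.5034, 45.5743) (10.3982, 43.191)]  |A|=52.5979
9. ⊥bis P7·P8 via (8.46,59.69): [(15.4889, 43.4632) (15.2892, 59.0408) (9.5034, 45.5743) (10.3982, 43.191)]  |A|=52.5979
10. ⊥bis P7·P9 via (13.76,62.465): [(15.4889, 43.4632) (15.2892, 59.0408) (9.5034, 45.5743) (10.3982, 43.191)]  |A|=52.5979
11. canonical 4-gon: [(15.4889, 43.4632) (15.2892, 59.0408) (9.5034, 45.5743) (10.3982, 43.191)]
12. shoelace: 52.5979

Area of P7's cell: 52.5979 (4 vertices)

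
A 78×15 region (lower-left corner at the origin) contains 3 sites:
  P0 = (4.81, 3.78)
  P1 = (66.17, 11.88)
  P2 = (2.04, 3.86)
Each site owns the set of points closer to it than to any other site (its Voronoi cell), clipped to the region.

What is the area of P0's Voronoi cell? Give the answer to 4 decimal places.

Area of P0's cell: 480.0342

1. box [0,78]×[0,15]: [(0, 0) (78, 0) (78, 15) (0, 15)]
2. ⊥bis P0·P1 via (35.49,7.83): [(0, 0) (36.5236, 0) (34.5435, 15) (0, 15)]  |A|=533.0034
3. ⊥bis P0·P2 via (3.425,3.82): [(3.3147, 0) (36.5236, 0) (34.5435, 15) (3.7479, 15)]  |A|=480.0342
4. canonical 4-gon: [(3.3147, 0) (36.5236, 0) (34.5435, 15) (3.7479, 15)]
5. shoelace: 480.0342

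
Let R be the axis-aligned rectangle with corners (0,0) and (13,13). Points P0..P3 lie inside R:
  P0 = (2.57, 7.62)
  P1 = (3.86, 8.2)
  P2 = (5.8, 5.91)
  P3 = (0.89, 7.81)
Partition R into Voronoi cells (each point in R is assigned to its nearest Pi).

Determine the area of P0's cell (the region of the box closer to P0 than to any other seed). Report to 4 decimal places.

1. box [0,13]×[0,13]: [(0, 0) (13, 0) (13, 13) (0, 13)]
2. ⊥bis P0·P1 via (3.215,7.91): [(0, 0) (6.7714, 0) (0.9265, 13) (0, 13)]  |A|=50.0364
3. ⊥bis P0·P2 via (4.185,6.765): [(0, 0) (0.6035, 0) (3.9389, 6.3001) (0.9265, 13) (0, 13)]  |A|=30.6073
4. ⊥bis P0·P3 via (1.73,7.715): [(0.9265, 0.61) (3.9389, 6.3001) (2.0461, 10.5098)]  |A|=11.7258
5. canonical 3-gon: [(0.9265, 0.61) (3.9389, 6.3001) (2.0461, 10.5098)]
6. shoelace: 11.7258

Area of P0's cell: 11.7258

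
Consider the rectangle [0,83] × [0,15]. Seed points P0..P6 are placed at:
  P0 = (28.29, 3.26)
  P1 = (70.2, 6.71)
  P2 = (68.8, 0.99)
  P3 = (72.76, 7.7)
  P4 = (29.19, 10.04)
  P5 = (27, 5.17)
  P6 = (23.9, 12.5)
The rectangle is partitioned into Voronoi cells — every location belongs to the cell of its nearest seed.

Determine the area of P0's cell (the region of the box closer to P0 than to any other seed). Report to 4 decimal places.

1. box [0,83]×[0,15]: [(0, 0) (83, 0) (83, 15) (0, 15)]
2. ⊥bis P0·P1 via (49.245,4.985): [(0, 0) (49.6554, 0) (48.4206, 15) (0, 15)]  |A|=735.5695
3. ⊥bis P0·P2 via (48.545,2.125): [(0, 0) (48.4259, 0) (48.9239, 8.8861) (48.4206, 15) (0, 15)]  |A|=730.107
4. ⊥bis P0·P3 via (50.525,5.48): [(0, 0) (48.4259, 0) (48.9239, 8.8861) (48.4206, 15) (0, 15)]  |A|=730.107
5. ⊥bis P0·P4 via (28.74,6.65): [(0, 10.465) (0, 0) (48.4259, 0) (48.6505, 4.007)]  |A|=351.5864
6. ⊥bis P0·P5 via (27.645,4.215): [(30.838, 6.3715) (21.4042, 0) (48.4259, 0) (48.6505, 4.007)]  |A|=122.0376
7. ⊥bis P0·P6 via (26.095,7.88): [(30.838, 6.3715) (21.4042, 0) (48.4259, 0) (48.6505, 4.007)]  |A|=122.0376
8. canonical 4-gon: [(30.838, 6.3715) (21.4042, 0) (48.4259, 0) (48.6505, 4.007)]
9. shoelace: 122.0376

Area of P0's cell: 122.0376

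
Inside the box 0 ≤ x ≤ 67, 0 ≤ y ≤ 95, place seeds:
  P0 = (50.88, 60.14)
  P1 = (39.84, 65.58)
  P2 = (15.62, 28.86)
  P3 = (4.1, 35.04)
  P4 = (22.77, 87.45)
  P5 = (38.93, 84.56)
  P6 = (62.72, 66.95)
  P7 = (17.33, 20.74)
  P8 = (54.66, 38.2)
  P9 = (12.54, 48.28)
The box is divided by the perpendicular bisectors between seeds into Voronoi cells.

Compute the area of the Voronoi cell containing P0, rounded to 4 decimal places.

Area of P0's cell: 334.6580

1. box [0,67]×[0,95]: [(0, 0) (67, 0) (67, 95) (0, 95)]
2. ⊥bis P0·P1 via (45.36,62.86): [(14.3855, 0) (67, 0) (67, 95) (61.1971, 95)]  |A|=2774.8261
3. ⊥bis P0·P2 via (33.25,44.5): [(35.2192, 42.2802) (67, 6.4557) (67, 95) (61.1971, 95)]  |A|=1559.9664
4. ⊥bis P0·P3 via (27.49,47.59): [(35.2192, 42.2802) (67, 6.4557) (67, 95) (61.1971, 95)]  |A|=1559.9664
5. ⊥bis P0·P4 via (36.825,73.795): [(35.2192, 42.2802) (67, 6.4557) (67, 95) (61.1971, 95)]  |A|=1559.9664
6. ⊥bis P0·P5 via (44.905,72.35): [(51.6667, 75.6588) (35.2192, 42.2802) (67, 6.4557) (67, 83.1623)]  |A|=1413.093
7. ⊥bis P0·P6 via (56.8,63.545): [(50.8204, 73.9413) (35.2192, 42.2802) (67, 6.4557) (67, 45.8111)]  |A|=1100.9362
8. ⊥bis P0·P7 via (34.105,40.44): [(50.8204, 73.9413) (35.2192, 42.2802) (45.3348, 30.8776) (67, 12.4292) (67, 45.8111)]  |A|=1036.2282
9. ⊥bis P0·P8 via (52.77,49.17): [(63.9593, 51.0978) (50.8204, 73.9413) (37.3009, 46.5049)]  |A|=334.658
10. ⊥bis P0·P9 via (31.71,54.21): [(63.9593, 51.0978) (50.8204, 73.9413) (37.3009, 46.5049)]  |A|=334.658
11. canonical 3-gon: [(63.9593, 51.0978) (50.8204, 73.9413) (37.3009, 46.5049)]
12. shoelace: 334.658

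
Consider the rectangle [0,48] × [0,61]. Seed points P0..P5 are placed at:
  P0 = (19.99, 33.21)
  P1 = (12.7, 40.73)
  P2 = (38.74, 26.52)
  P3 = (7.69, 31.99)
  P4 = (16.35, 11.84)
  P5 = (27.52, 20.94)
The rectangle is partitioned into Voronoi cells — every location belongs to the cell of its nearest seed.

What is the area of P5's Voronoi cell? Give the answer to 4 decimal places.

Area of P5's cell: 368.7481

1. box [0,48]×[0,61]: [(0, 0) (48, 0) (48, 61) (0, 61)]
2. ⊥bis P5·P0 via (23.755,27.075): [(0, 12.4967) (0, 0) (48, 0) (48, 41.954)]  |A|=1306.817
3. ⊥bis P5·P1 via (20.11,30.835): [(0, 12.4967) (0, 0) (48, 0) (48, 41.954)]  |A|=1306.817
4. ⊥bis P5·P2 via (33.13,23.73): [(29.6632, 30.7008) (0, 12.4967) (0, 0) (44.9316, 0)]  |A|=875.0649
5. ⊥bis P5·P3 via (17.605,26.465): [(29.6632, 30.7008) (14.9255, 21.6564) (2.8577, 0) (44.9316, 0)]  |A|=750.8609
6. ⊥bis P5·P4 via (21.935,16.39): [(29.6632, 30.7008) (16.7382, 22.7689) (35.2876, 0) (44.9316, 0)]  |A|=368.7481
7. canonical 4-gon: [(29.6632, 30.7008) (16.7382, 22.7689) (35.2876, 0) (44.9316, 0)]
8. shoelace: 368.7481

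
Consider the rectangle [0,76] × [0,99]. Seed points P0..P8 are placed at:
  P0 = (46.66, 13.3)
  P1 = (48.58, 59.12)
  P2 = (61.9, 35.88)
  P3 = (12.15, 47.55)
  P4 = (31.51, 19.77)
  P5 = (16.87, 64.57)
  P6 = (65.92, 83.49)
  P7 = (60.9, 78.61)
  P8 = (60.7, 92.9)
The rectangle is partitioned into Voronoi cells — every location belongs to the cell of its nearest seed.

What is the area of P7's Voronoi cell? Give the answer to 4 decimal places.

1. box [0,76]×[0,99]: [(0, 0) (76, 0) (76, 99) (0, 99)]
2. ⊥bis P7·P0 via (53.78,45.955): [(0, 57.681) (76, 41.1102) (76, 99) (0, 99)]  |A|=3769.9325
3. ⊥bis P7·P1 via (54.74,68.865): [(76, 55.4261) (76, 99) (7.067, 99)]  |A|=1501.8378
4. ⊥bis P7·P2 via (61.4,57.245): [(72.7041, 57.5095) (76, 57.5867) (76, 99) (7.067, 99)]  |A|=1498.2773
5. ⊥bis P7·P3 via (36.525,63.08): [(18.0712, 92.0441) (72.7041, 57.5095) (76, 57.5867) (76, 99) (13.6394, 99)]  |A|=1475.4189
6. ⊥bis P7·P4 via (46.205,49.19): [(18.0712, 92.0441) (72.7041, 57.5095) (76, 57.5867) (76, 99) (13.6394, 99)]  |A|=1475.4189
7. ⊥bis P7·P5 via (38.885,71.59): [(35.9707, 80.7294) (72.7041, 57.5095) (76, 57.5867) (76, 99) (30.1447, 99)]  |A|=1287.4565
8. ⊥bis P7·P6 via (63.41,81.05): [(35.9707, 80.7294) (72.7041, 57.5095) (76, 57.5867) (76, 68.0988) (45.9606, 99) (30.1447, 99)]  |A|=823.3299
9. ⊥bis P7·P8 via (60.8,85.755): [(34.4856, 85.3867) (35.9707, 80.7294) (72.7041, 57.5095) (76, 57.5867) (76, 68.0988) (58.8626, 85.7279)]  |A|=551.7086
10. canonical 6-gon: [(34.4856, 85.3867) (35.9707, 80.7294) (72.7041, 57.5095) (76, 57.5867) (76, 68.0988) (58.8626, 85.7279)]
11. shoelace: 551.7086

Area of P7's cell: 551.7086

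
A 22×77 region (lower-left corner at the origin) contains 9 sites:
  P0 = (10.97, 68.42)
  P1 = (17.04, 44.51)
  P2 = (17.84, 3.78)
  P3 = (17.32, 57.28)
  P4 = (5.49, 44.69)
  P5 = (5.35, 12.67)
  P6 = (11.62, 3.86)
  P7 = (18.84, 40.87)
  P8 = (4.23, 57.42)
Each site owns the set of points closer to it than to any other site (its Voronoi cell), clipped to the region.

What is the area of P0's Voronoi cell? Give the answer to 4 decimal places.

1. box [0,22]×[0,77]: [(0, 0) (22, 0) (22, 77) (0, 77)]
2. ⊥bis P0·P1 via (14.005,56.465): [(0, 52.9096) (22, 58.4947) (22, 77) (0, 77)]  |A|=468.5533
3. ⊥bis P0·P2 via (14.405,36.1): [(0, 52.9096) (22, 58.4947) (22, 77) (0, 77)]  |A|=468.5533
4. ⊥bis P0·P3 via (14.145,62.85): [(0, 54.7871) (22, 67.3275) (22, 77) (0, 77)]  |A|=350.7395
5. ⊥bis P0·P4 via (8.23,56.555): [(0, 58.4556) (4.5802, 57.3979) (22, 67.3275) (22, 77) (0, 77)]  |A|=342.3385
6. ⊥bis P0·P5 via (8.16,40.545): [(0, 58.4556) (4.5802, 57.3979) (22, 67.3275) (22, 77) (0, 77)]  |A|=342.3385
7. ⊥bis P0·P6 via (11.295,36.14): [(0, 58.4556) (4.5802, 57.3979) (22, 67.3275) (22, 77) (0, 77)]  |A|=342.3385
8. ⊥bis P0·P7 via (14.905,54.645): [(0, 58.4556) (4.5802, 57.3979) (22, 67.3275) (22, 77) (0, 77)]  |A|=342.3385
9. ⊥bis P0·P8 via (7.6,62.92): [(0, 67.5767) (10.8135, 60.951) (22, 67.3275) (22, 77) (0, 77)]  |A|=281.5891
10. canonical 5-gon: [(0, 67.5767) (10.8135, 60.951) (22, 67.3275) (22, 77) (0, 77)]
11. shoelace: 281.5891

Area of P0's cell: 281.5891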